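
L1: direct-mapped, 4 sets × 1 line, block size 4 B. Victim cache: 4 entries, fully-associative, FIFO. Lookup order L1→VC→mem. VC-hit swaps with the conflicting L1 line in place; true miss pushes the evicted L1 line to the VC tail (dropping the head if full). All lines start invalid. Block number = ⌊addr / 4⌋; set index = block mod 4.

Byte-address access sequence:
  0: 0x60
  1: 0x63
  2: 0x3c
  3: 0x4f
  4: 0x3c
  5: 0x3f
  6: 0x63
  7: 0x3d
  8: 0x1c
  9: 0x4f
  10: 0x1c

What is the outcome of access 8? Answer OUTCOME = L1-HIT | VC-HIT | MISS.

OUTCOME = MISS

0: 0x60 (blk 24, set 0) → MISS  vc=[]
1: 0x63 (blk 24, set 0) → L1-HIT  vc=[]
2: 0x3c (blk 15, set 3) → MISS  vc=[]
3: 0x4f (blk 19, set 3) → MISS  vc=[15]
4: 0x3c (blk 15, set 3) → VC-HIT  vc=[19]
5: 0x3f (blk 15, set 3) → L1-HIT  vc=[19]
6: 0x63 (blk 24, set 0) → L1-HIT  vc=[19]
7: 0x3d (blk 15, set 3) → L1-HIT  vc=[19]
8: 0x1c (blk 7, set 3) → MISS  vc=[19, 15]
9: 0x4f (blk 19, set 3) → VC-HIT  vc=[7, 15]
10: 0x1c (blk 7, set 3) → VC-HIT  vc=[19, 15]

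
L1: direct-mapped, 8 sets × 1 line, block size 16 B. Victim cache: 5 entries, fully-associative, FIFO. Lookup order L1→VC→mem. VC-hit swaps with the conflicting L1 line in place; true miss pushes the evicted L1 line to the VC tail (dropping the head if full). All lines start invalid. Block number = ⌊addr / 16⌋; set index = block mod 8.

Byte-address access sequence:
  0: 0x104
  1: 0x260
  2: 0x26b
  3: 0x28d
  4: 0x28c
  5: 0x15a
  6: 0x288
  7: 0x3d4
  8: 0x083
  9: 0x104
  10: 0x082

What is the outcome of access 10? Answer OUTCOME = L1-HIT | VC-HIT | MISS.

OUTCOME = VC-HIT

#0 0x104→b16/s0 MISS; vc=[]
#1 0x260→b38/s6 MISS; vc=[]
#2 0x26b→b38/s6 L1-HIT; vc=[]
#3 0x28d→b40/s0 MISS; vc=[16]
#4 0x28c→b40/s0 L1-HIT; vc=[16]
#5 0x15a→b21/s5 MISS; vc=[16]
#6 0x288→b40/s0 L1-HIT; vc=[16]
#7 0x3d4→b61/s5 MISS; vc=[16,21]
#8 0x83→b8/s0 MISS; vc=[16,21,40]
#9 0x104→b16/s0 VC-HIT; vc=[8,21,40]
#10 0x82→b8/s0 VC-HIT; vc=[16,21,40]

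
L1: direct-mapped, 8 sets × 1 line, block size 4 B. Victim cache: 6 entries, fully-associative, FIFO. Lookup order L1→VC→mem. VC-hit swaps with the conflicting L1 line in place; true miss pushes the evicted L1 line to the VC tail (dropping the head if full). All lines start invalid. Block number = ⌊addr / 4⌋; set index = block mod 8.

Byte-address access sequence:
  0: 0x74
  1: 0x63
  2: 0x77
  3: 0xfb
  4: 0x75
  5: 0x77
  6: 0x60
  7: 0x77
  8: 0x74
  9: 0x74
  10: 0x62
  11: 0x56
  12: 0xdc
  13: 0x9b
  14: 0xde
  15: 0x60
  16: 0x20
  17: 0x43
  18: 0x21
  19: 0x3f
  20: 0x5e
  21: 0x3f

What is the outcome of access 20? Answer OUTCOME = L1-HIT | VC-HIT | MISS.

0: 0x74 (blk 29, set 5) → MISS  vc=[]
1: 0x63 (blk 24, set 0) → MISS  vc=[]
2: 0x77 (blk 29, set 5) → L1-HIT  vc=[]
3: 0xfb (blk 62, set 6) → MISS  vc=[]
4: 0x75 (blk 29, set 5) → L1-HIT  vc=[]
5: 0x77 (blk 29, set 5) → L1-HIT  vc=[]
6: 0x60 (blk 24, set 0) → L1-HIT  vc=[]
7: 0x77 (blk 29, set 5) → L1-HIT  vc=[]
8: 0x74 (blk 29, set 5) → L1-HIT  vc=[]
9: 0x74 (blk 29, set 5) → L1-HIT  vc=[]
10: 0x62 (blk 24, set 0) → L1-HIT  vc=[]
11: 0x56 (blk 21, set 5) → MISS  vc=[29]
12: 0xdc (blk 55, set 7) → MISS  vc=[29]
13: 0x9b (blk 38, set 6) → MISS  vc=[29, 62]
14: 0xde (blk 55, set 7) → L1-HIT  vc=[29, 62]
15: 0x60 (blk 24, set 0) → L1-HIT  vc=[29, 62]
16: 0x20 (blk 8, set 0) → MISS  vc=[29, 62, 24]
17: 0x43 (blk 16, set 0) → MISS  vc=[29, 62, 24, 8]
18: 0x21 (blk 8, set 0) → VC-HIT  vc=[29, 62, 24, 16]
19: 0x3f (blk 15, set 7) → MISS  vc=[29, 62, 24, 16, 55]
20: 0x5e (blk 23, set 7) → MISS  vc=[29, 62, 24, 16, 55, 15]
21: 0x3f (blk 15, set 7) → VC-HIT  vc=[29, 62, 24, 16, 55, 23]

OUTCOME = MISS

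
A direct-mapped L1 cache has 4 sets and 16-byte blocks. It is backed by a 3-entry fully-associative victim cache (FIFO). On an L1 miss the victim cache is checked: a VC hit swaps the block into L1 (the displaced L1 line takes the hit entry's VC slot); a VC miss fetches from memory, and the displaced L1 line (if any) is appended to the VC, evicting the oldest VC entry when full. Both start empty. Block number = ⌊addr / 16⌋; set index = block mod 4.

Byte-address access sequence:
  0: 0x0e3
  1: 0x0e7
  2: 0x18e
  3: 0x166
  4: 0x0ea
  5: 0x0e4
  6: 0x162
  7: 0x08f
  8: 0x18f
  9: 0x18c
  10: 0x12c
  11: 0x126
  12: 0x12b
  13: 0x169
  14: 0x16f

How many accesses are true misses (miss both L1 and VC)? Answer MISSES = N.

0: 0xe3 (blk 14, set 2) → MISS  vc=[]
1: 0xe7 (blk 14, set 2) → L1-HIT  vc=[]
2: 0x18e (blk 24, set 0) → MISS  vc=[]
3: 0x166 (blk 22, set 2) → MISS  vc=[14]
4: 0xea (blk 14, set 2) → VC-HIT  vc=[22]
5: 0xe4 (blk 14, set 2) → L1-HIT  vc=[22]
6: 0x162 (blk 22, set 2) → VC-HIT  vc=[14]
7: 0x8f (blk 8, set 0) → MISS  vc=[14, 24]
8: 0x18f (blk 24, set 0) → VC-HIT  vc=[14, 8]
9: 0x18c (blk 24, set 0) → L1-HIT  vc=[14, 8]
10: 0x12c (blk 18, set 2) → MISS  vc=[14, 8, 22]
11: 0x126 (blk 18, set 2) → L1-HIT  vc=[14, 8, 22]
12: 0x12b (blk 18, set 2) → L1-HIT  vc=[14, 8, 22]
13: 0x169 (blk 22, set 2) → VC-HIT  vc=[14, 8, 18]
14: 0x16f (blk 22, set 2) → L1-HIT  vc=[14, 8, 18]

MISSES = 5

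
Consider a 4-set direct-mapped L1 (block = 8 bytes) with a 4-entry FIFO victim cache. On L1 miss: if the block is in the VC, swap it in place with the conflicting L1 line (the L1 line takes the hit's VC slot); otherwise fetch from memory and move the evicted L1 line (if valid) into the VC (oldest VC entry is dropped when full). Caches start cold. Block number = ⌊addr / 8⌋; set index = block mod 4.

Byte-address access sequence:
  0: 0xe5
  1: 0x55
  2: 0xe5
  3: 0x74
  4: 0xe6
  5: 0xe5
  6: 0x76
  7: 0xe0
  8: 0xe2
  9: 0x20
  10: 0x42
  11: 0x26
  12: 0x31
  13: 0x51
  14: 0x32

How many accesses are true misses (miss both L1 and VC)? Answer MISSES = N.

#0 0xe5→b28/s0 MISS; vc=[]
#1 0x55→b10/s2 MISS; vc=[]
#2 0xe5→b28/s0 L1-HIT; vc=[]
#3 0x74→b14/s2 MISS; vc=[10]
#4 0xe6→b28/s0 L1-HIT; vc=[10]
#5 0xe5→b28/s0 L1-HIT; vc=[10]
#6 0x76→b14/s2 L1-HIT; vc=[10]
#7 0xe0→b28/s0 L1-HIT; vc=[10]
#8 0xe2→b28/s0 L1-HIT; vc=[10]
#9 0x20→b4/s0 MISS; vc=[10,28]
#10 0x42→b8/s0 MISS; vc=[10,28,4]
#11 0x26→b4/s0 VC-HIT; vc=[10,28,8]
#12 0x31→b6/s2 MISS; vc=[10,28,8,14]
#13 0x51→b10/s2 VC-HIT; vc=[6,28,8,14]
#14 0x32→b6/s2 VC-HIT; vc=[10,28,8,14]

MISSES = 6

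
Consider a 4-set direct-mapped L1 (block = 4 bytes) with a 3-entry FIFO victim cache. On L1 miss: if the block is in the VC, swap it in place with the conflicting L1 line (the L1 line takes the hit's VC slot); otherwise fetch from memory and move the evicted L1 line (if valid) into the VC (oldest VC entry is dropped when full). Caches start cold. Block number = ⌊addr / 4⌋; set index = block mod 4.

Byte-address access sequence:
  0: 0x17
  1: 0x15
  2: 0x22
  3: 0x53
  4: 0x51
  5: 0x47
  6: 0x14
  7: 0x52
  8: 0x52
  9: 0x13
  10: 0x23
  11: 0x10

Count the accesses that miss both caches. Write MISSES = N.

0: 0x17 (blk 5, set 1) → MISS  vc=[]
1: 0x15 (blk 5, set 1) → L1-HIT  vc=[]
2: 0x22 (blk 8, set 0) → MISS  vc=[]
3: 0x53 (blk 20, set 0) → MISS  vc=[8]
4: 0x51 (blk 20, set 0) → L1-HIT  vc=[8]
5: 0x47 (blk 17, set 1) → MISS  vc=[8, 5]
6: 0x14 (blk 5, set 1) → VC-HIT  vc=[8, 17]
7: 0x52 (blk 20, set 0) → L1-HIT  vc=[8, 17]
8: 0x52 (blk 20, set 0) → L1-HIT  vc=[8, 17]
9: 0x13 (blk 4, set 0) → MISS  vc=[8, 17, 20]
10: 0x23 (blk 8, set 0) → VC-HIT  vc=[4, 17, 20]
11: 0x10 (blk 4, set 0) → VC-HIT  vc=[8, 17, 20]

MISSES = 5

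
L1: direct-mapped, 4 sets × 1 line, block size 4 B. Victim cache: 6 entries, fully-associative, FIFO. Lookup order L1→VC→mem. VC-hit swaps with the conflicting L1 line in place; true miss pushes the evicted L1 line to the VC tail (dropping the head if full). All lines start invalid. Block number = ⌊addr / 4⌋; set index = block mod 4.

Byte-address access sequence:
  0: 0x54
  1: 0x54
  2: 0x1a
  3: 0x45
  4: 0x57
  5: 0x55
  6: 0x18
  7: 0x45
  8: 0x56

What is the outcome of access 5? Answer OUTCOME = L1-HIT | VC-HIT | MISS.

OUTCOME = L1-HIT

  [0] addr=0x54 blk=21 s=1: MISS | VC []
  [1] addr=0x54 blk=21 s=1: L1-HIT | VC []
  [2] addr=0x1a blk=6 s=2: MISS | VC []
  [3] addr=0x45 blk=17 s=1: MISS | VC [21]
  [4] addr=0x57 blk=21 s=1: VC-HIT | VC [17]
  [5] addr=0x55 blk=21 s=1: L1-HIT | VC [17]
  [6] addr=0x18 blk=6 s=2: L1-HIT | VC [17]
  [7] addr=0x45 blk=17 s=1: VC-HIT | VC [21]
  [8] addr=0x56 blk=21 s=1: VC-HIT | VC [17]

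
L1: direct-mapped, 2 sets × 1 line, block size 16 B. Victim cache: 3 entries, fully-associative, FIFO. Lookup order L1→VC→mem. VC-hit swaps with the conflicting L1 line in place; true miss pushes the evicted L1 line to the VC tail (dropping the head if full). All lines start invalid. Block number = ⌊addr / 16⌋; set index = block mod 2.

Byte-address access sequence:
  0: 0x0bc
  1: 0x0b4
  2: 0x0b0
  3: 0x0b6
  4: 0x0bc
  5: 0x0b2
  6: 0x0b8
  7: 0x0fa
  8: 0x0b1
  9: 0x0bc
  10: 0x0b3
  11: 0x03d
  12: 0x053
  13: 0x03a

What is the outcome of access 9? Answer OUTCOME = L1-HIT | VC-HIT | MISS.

OUTCOME = L1-HIT

  [0] addr=0xbc blk=11 s=1: MISS | VC []
  [1] addr=0xb4 blk=11 s=1: L1-HIT | VC []
  [2] addr=0xb0 blk=11 s=1: L1-HIT | VC []
  [3] addr=0xb6 blk=11 s=1: L1-HIT | VC []
  [4] addr=0xbc blk=11 s=1: L1-HIT | VC []
  [5] addr=0xb2 blk=11 s=1: L1-HIT | VC []
  [6] addr=0xb8 blk=11 s=1: L1-HIT | VC []
  [7] addr=0xfa blk=15 s=1: MISS | VC [11]
  [8] addr=0xb1 blk=11 s=1: VC-HIT | VC [15]
  [9] addr=0xbc blk=11 s=1: L1-HIT | VC [15]
  [10] addr=0xb3 blk=11 s=1: L1-HIT | VC [15]
  [11] addr=0x3d blk=3 s=1: MISS | VC [15, 11]
  [12] addr=0x53 blk=5 s=1: MISS | VC [15, 11, 3]
  [13] addr=0x3a blk=3 s=1: VC-HIT | VC [15, 11, 5]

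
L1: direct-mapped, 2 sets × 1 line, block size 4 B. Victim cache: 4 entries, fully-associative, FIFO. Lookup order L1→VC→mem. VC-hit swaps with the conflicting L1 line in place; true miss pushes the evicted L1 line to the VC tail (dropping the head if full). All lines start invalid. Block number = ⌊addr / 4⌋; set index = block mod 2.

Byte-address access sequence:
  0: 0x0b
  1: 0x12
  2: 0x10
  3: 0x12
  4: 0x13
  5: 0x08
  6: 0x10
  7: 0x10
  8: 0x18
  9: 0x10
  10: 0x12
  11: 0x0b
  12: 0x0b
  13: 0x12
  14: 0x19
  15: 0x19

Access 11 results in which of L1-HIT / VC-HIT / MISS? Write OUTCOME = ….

#0 0xb→b2/s0 MISS; vc=[]
#1 0x12→b4/s0 MISS; vc=[2]
#2 0x10→b4/s0 L1-HIT; vc=[2]
#3 0x12→b4/s0 L1-HIT; vc=[2]
#4 0x13→b4/s0 L1-HIT; vc=[2]
#5 0x8→b2/s0 VC-HIT; vc=[4]
#6 0x10→b4/s0 VC-HIT; vc=[2]
#7 0x10→b4/s0 L1-HIT; vc=[2]
#8 0x18→b6/s0 MISS; vc=[2,4]
#9 0x10→b4/s0 VC-HIT; vc=[2,6]
#10 0x12→b4/s0 L1-HIT; vc=[2,6]
#11 0xb→b2/s0 VC-HIT; vc=[4,6]
#12 0xb→b2/s0 L1-HIT; vc=[4,6]
#13 0x12→b4/s0 VC-HIT; vc=[2,6]
#14 0x19→b6/s0 VC-HIT; vc=[2,4]
#15 0x19→b6/s0 L1-HIT; vc=[2,4]

OUTCOME = VC-HIT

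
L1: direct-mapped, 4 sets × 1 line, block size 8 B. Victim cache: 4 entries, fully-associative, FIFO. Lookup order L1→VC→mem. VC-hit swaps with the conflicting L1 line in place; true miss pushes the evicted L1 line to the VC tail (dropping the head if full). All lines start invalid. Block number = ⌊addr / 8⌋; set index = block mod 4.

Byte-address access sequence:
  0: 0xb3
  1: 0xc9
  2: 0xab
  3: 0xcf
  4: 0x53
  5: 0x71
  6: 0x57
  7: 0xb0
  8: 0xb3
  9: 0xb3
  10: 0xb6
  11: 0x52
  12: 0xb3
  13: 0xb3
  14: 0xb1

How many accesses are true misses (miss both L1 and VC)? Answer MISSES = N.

MISSES = 5

  [0] addr=0xb3 blk=22 s=2: MISS | VC []
  [1] addr=0xc9 blk=25 s=1: MISS | VC []
  [2] addr=0xab blk=21 s=1: MISS | VC [25]
  [3] addr=0xcf blk=25 s=1: VC-HIT | VC [21]
  [4] addr=0x53 blk=10 s=2: MISS | VC [21, 22]
  [5] addr=0x71 blk=14 s=2: MISS | VC [21, 22, 10]
  [6] addr=0x57 blk=10 s=2: VC-HIT | VC [21, 22, 14]
  [7] addr=0xb0 blk=22 s=2: VC-HIT | VC [21, 10, 14]
  [8] addr=0xb3 blk=22 s=2: L1-HIT | VC [21, 10, 14]
  [9] addr=0xb3 blk=22 s=2: L1-HIT | VC [21, 10, 14]
  [10] addr=0xb6 blk=22 s=2: L1-HIT | VC [21, 10, 14]
  [11] addr=0x52 blk=10 s=2: VC-HIT | VC [21, 22, 14]
  [12] addr=0xb3 blk=22 s=2: VC-HIT | VC [21, 10, 14]
  [13] addr=0xb3 blk=22 s=2: L1-HIT | VC [21, 10, 14]
  [14] addr=0xb1 blk=22 s=2: L1-HIT | VC [21, 10, 14]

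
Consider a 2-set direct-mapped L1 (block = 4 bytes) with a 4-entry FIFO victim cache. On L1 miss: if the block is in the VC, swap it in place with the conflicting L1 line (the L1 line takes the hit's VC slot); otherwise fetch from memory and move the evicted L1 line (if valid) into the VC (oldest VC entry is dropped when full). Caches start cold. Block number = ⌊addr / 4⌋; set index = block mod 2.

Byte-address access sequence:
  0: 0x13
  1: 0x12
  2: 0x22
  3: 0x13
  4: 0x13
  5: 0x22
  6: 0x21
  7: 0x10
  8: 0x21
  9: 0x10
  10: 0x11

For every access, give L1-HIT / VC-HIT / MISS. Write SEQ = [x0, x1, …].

SEQ = [MISS, L1-HIT, MISS, VC-HIT, L1-HIT, VC-HIT, L1-HIT, VC-HIT, VC-HIT, VC-HIT, L1-HIT]

0: 0x13 (blk 4, set 0) → MISS  vc=[]
1: 0x12 (blk 4, set 0) → L1-HIT  vc=[]
2: 0x22 (blk 8, set 0) → MISS  vc=[4]
3: 0x13 (blk 4, set 0) → VC-HIT  vc=[8]
4: 0x13 (blk 4, set 0) → L1-HIT  vc=[8]
5: 0x22 (blk 8, set 0) → VC-HIT  vc=[4]
6: 0x21 (blk 8, set 0) → L1-HIT  vc=[4]
7: 0x10 (blk 4, set 0) → VC-HIT  vc=[8]
8: 0x21 (blk 8, set 0) → VC-HIT  vc=[4]
9: 0x10 (blk 4, set 0) → VC-HIT  vc=[8]
10: 0x11 (blk 4, set 0) → L1-HIT  vc=[8]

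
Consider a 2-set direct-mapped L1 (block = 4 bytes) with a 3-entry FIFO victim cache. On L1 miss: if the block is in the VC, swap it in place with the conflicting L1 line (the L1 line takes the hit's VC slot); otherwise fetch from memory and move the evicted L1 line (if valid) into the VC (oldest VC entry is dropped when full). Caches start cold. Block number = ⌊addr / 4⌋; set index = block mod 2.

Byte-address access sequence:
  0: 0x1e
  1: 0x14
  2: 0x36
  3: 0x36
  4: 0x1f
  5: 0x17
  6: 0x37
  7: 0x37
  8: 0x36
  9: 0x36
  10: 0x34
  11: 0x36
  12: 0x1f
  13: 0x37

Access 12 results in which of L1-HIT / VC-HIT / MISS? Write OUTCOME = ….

OUTCOME = VC-HIT

  [0] addr=0x1e blk=7 s=1: MISS | VC []
  [1] addr=0x14 blk=5 s=1: MISS | VC [7]
  [2] addr=0x36 blk=13 s=1: MISS | VC [7, 5]
  [3] addr=0x36 blk=13 s=1: L1-HIT | VC [7, 5]
  [4] addr=0x1f blk=7 s=1: VC-HIT | VC [13, 5]
  [5] addr=0x17 blk=5 s=1: VC-HIT | VC [13, 7]
  [6] addr=0x37 blk=13 s=1: VC-HIT | VC [5, 7]
  [7] addr=0x37 blk=13 s=1: L1-HIT | VC [5, 7]
  [8] addr=0x36 blk=13 s=1: L1-HIT | VC [5, 7]
  [9] addr=0x36 blk=13 s=1: L1-HIT | VC [5, 7]
  [10] addr=0x34 blk=13 s=1: L1-HIT | VC [5, 7]
  [11] addr=0x36 blk=13 s=1: L1-HIT | VC [5, 7]
  [12] addr=0x1f blk=7 s=1: VC-HIT | VC [5, 13]
  [13] addr=0x37 blk=13 s=1: VC-HIT | VC [5, 7]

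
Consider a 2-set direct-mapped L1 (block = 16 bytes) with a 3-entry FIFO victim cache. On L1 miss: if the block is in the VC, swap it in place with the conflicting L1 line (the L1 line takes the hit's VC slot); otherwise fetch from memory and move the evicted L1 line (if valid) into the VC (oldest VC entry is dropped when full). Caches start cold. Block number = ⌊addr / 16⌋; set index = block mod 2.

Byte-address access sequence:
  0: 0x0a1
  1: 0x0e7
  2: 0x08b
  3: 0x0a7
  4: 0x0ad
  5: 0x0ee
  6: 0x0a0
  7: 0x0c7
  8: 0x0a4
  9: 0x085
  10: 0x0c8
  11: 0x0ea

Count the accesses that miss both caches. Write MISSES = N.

MISSES = 4

#0 0xa1→b10/s0 MISS; vc=[]
#1 0xe7→b14/s0 MISS; vc=[10]
#2 0x8b→b8/s0 MISS; vc=[10,14]
#3 0xa7→b10/s0 VC-HIT; vc=[8,14]
#4 0xad→b10/s0 L1-HIT; vc=[8,14]
#5 0xee→b14/s0 VC-HIT; vc=[8,10]
#6 0xa0→b10/s0 VC-HIT; vc=[8,14]
#7 0xc7→b12/s0 MISS; vc=[8,14,10]
#8 0xa4→b10/s0 VC-HIT; vc=[8,14,12]
#9 0x85→b8/s0 VC-HIT; vc=[10,14,12]
#10 0xc8→b12/s0 VC-HIT; vc=[10,14,8]
#11 0xea→b14/s0 VC-HIT; vc=[10,12,8]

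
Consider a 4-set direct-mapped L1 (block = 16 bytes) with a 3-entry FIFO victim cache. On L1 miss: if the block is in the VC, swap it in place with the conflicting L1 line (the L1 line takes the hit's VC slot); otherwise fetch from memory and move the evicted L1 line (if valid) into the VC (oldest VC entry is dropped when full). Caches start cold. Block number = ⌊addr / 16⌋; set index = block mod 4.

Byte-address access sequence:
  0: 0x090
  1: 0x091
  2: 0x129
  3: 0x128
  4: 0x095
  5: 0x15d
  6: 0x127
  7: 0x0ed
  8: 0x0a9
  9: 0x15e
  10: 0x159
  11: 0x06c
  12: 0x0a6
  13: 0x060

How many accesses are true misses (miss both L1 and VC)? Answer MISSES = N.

  [0] addr=0x90 blk=9 s=1: MISS | VC []
  [1] addr=0x91 blk=9 s=1: L1-HIT | VC []
  [2] addr=0x129 blk=18 s=2: MISS | VC []
  [3] addr=0x128 blk=18 s=2: L1-HIT | VC []
  [4] addr=0x95 blk=9 s=1: L1-HIT | VC []
  [5] addr=0x15d blk=21 s=1: MISS | VC [9]
  [6] addr=0x127 blk=18 s=2: L1-HIT | VC [9]
  [7] addr=0xed blk=14 s=2: MISS | VC [9, 18]
  [8] addr=0xa9 blk=10 s=2: MISS | VC [9, 18, 14]
  [9] addr=0x15e blk=21 s=1: L1-HIT | VC [9, 18, 14]
  [10] addr=0x159 blk=21 s=1: L1-HIT | VC [9, 18, 14]
  [11] addr=0x6c blk=6 s=2: MISS | VC [18, 14, 10]
  [12] addr=0xa6 blk=10 s=2: VC-HIT | VC [18, 14, 6]
  [13] addr=0x60 blk=6 s=2: VC-HIT | VC [18, 14, 10]

MISSES = 6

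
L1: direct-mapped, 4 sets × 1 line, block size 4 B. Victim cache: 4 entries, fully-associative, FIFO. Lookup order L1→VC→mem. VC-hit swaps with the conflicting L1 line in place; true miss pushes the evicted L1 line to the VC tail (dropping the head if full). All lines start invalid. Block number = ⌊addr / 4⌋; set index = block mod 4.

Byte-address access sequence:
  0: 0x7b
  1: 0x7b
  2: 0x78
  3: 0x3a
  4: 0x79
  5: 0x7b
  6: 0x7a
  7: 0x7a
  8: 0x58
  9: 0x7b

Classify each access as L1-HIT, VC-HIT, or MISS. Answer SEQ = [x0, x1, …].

0: 0x7b (blk 30, set 2) → MISS  vc=[]
1: 0x7b (blk 30, set 2) → L1-HIT  vc=[]
2: 0x78 (blk 30, set 2) → L1-HIT  vc=[]
3: 0x3a (blk 14, set 2) → MISS  vc=[30]
4: 0x79 (blk 30, set 2) → VC-HIT  vc=[14]
5: 0x7b (blk 30, set 2) → L1-HIT  vc=[14]
6: 0x7a (blk 30, set 2) → L1-HIT  vc=[14]
7: 0x7a (blk 30, set 2) → L1-HIT  vc=[14]
8: 0x58 (blk 22, set 2) → MISS  vc=[14, 30]
9: 0x7b (blk 30, set 2) → VC-HIT  vc=[14, 22]

SEQ = [MISS, L1-HIT, L1-HIT, MISS, VC-HIT, L1-HIT, L1-HIT, L1-HIT, MISS, VC-HIT]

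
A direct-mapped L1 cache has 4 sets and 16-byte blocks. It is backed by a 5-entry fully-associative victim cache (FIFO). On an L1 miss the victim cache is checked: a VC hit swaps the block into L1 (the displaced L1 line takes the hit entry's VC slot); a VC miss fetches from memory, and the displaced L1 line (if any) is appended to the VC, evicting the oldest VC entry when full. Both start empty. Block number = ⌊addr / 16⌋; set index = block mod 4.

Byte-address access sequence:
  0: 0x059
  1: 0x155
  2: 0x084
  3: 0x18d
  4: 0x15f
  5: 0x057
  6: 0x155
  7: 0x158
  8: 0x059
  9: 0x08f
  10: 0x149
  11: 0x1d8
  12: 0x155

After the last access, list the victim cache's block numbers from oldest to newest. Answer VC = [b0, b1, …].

#0 0x59→b5/s1 MISS; vc=[]
#1 0x155→b21/s1 MISS; vc=[5]
#2 0x84→b8/s0 MISS; vc=[5]
#3 0x18d→b24/s0 MISS; vc=[5,8]
#4 0x15f→b21/s1 L1-HIT; vc=[5,8]
#5 0x57→b5/s1 VC-HIT; vc=[21,8]
#6 0x155→b21/s1 VC-HIT; vc=[5,8]
#7 0x158→b21/s1 L1-HIT; vc=[5,8]
#8 0x59→b5/s1 VC-HIT; vc=[21,8]
#9 0x8f→b8/s0 VC-HIT; vc=[21,24]
#10 0x149→b20/s0 MISS; vc=[21,24,8]
#11 0x1d8→b29/s1 MISS; vc=[21,24,8,5]
#12 0x155→b21/s1 VC-HIT; vc=[29,24,8,5]

VC = [29, 24, 8, 5]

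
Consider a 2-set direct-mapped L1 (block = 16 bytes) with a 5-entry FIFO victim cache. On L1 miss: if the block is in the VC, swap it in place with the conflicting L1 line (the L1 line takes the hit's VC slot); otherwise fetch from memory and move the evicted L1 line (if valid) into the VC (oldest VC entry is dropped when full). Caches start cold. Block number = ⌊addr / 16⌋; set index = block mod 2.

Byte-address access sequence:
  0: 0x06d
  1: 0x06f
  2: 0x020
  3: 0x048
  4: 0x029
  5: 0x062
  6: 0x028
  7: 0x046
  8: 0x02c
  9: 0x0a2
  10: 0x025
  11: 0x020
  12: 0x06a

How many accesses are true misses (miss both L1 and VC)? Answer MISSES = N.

MISSES = 4

#0 0x6d→b6/s0 MISS; vc=[]
#1 0x6f→b6/s0 L1-HIT; vc=[]
#2 0x20→b2/s0 MISS; vc=[6]
#3 0x48→b4/s0 MISS; vc=[6,2]
#4 0x29→b2/s0 VC-HIT; vc=[6,4]
#5 0x62→b6/s0 VC-HIT; vc=[2,4]
#6 0x28→b2/s0 VC-HIT; vc=[6,4]
#7 0x46→b4/s0 VC-HIT; vc=[6,2]
#8 0x2c→b2/s0 VC-HIT; vc=[6,4]
#9 0xa2→b10/s0 MISS; vc=[6,4,2]
#10 0x25→b2/s0 VC-HIT; vc=[6,4,10]
#11 0x20→b2/s0 L1-HIT; vc=[6,4,10]
#12 0x6a→b6/s0 VC-HIT; vc=[2,4,10]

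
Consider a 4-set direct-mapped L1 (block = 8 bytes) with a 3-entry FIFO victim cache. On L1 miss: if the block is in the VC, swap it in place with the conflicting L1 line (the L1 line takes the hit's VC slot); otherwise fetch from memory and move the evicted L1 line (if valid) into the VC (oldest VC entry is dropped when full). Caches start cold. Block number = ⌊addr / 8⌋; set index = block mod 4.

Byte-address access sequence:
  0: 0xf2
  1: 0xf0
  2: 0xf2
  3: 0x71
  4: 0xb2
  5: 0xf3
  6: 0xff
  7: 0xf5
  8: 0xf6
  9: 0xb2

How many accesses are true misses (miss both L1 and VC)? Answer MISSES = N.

MISSES = 4

0: 0xf2 (blk 30, set 2) → MISS  vc=[]
1: 0xf0 (blk 30, set 2) → L1-HIT  vc=[]
2: 0xf2 (blk 30, set 2) → L1-HIT  vc=[]
3: 0x71 (blk 14, set 2) → MISS  vc=[30]
4: 0xb2 (blk 22, set 2) → MISS  vc=[30, 14]
5: 0xf3 (blk 30, set 2) → VC-HIT  vc=[22, 14]
6: 0xff (blk 31, set 3) → MISS  vc=[22, 14]
7: 0xf5 (blk 30, set 2) → L1-HIT  vc=[22, 14]
8: 0xf6 (blk 30, set 2) → L1-HIT  vc=[22, 14]
9: 0xb2 (blk 22, set 2) → VC-HIT  vc=[30, 14]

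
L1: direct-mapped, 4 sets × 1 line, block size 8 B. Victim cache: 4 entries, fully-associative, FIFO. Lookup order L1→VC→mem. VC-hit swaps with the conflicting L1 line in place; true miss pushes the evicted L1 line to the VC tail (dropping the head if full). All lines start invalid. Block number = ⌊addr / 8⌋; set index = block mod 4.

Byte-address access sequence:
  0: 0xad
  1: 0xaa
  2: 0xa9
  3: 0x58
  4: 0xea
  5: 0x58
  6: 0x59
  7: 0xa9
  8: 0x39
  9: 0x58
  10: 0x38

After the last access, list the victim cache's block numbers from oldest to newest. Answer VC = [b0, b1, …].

VC = [29, 11]

#0 0xad→b21/s1 MISS; vc=[]
#1 0xaa→b21/s1 L1-HIT; vc=[]
#2 0xa9→b21/s1 L1-HIT; vc=[]
#3 0x58→b11/s3 MISS; vc=[]
#4 0xea→b29/s1 MISS; vc=[21]
#5 0x58→b11/s3 L1-HIT; vc=[21]
#6 0x59→b11/s3 L1-HIT; vc=[21]
#7 0xa9→b21/s1 VC-HIT; vc=[29]
#8 0x39→b7/s3 MISS; vc=[29,11]
#9 0x58→b11/s3 VC-HIT; vc=[29,7]
#10 0x38→b7/s3 VC-HIT; vc=[29,11]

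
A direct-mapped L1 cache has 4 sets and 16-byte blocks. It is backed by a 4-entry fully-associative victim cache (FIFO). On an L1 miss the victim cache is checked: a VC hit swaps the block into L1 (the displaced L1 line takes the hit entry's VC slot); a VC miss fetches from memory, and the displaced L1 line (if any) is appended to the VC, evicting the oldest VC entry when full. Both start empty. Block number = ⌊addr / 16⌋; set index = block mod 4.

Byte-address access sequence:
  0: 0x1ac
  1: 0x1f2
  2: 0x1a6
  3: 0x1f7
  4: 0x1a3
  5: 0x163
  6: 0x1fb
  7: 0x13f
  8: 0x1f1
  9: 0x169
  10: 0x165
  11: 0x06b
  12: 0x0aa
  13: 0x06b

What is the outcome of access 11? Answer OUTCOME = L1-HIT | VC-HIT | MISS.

  [0] addr=0x1ac blk=26 s=2: MISS | VC []
  [1] addr=0x1f2 blk=31 s=3: MISS | VC []
  [2] addr=0x1a6 blk=26 s=2: L1-HIT | VC []
  [3] addr=0x1f7 blk=31 s=3: L1-HIT | VC []
  [4] addr=0x1a3 blk=26 s=2: L1-HIT | VC []
  [5] addr=0x163 blk=22 s=2: MISS | VC [26]
  [6] addr=0x1fb blk=31 s=3: L1-HIT | VC [26]
  [7] addr=0x13f blk=19 s=3: MISS | VC [26, 31]
  [8] addr=0x1f1 blk=31 s=3: VC-HIT | VC [26, 19]
  [9] addr=0x169 blk=22 s=2: L1-HIT | VC [26, 19]
  [10] addr=0x165 blk=22 s=2: L1-HIT | VC [26, 19]
  [11] addr=0x6b blk=6 s=2: MISS | VC [26, 19, 22]
  [12] addr=0xaa blk=10 s=2: MISS | VC [26, 19, 22, 6]
  [13] addr=0x6b blk=6 s=2: VC-HIT | VC [26, 19, 22, 10]

OUTCOME = MISS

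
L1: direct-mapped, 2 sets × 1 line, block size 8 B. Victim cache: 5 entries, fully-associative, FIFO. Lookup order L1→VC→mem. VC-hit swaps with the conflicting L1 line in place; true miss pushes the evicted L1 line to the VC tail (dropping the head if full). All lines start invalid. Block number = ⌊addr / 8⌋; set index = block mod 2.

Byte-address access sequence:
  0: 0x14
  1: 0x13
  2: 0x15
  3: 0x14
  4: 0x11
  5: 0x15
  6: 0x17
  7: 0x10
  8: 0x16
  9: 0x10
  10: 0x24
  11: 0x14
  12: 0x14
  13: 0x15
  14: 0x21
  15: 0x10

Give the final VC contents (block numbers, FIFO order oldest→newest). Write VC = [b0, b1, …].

0: 0x14 (blk 2, set 0) → MISS  vc=[]
1: 0x13 (blk 2, set 0) → L1-HIT  vc=[]
2: 0x15 (blk 2, set 0) → L1-HIT  vc=[]
3: 0x14 (blk 2, set 0) → L1-HIT  vc=[]
4: 0x11 (blk 2, set 0) → L1-HIT  vc=[]
5: 0x15 (blk 2, set 0) → L1-HIT  vc=[]
6: 0x17 (blk 2, set 0) → L1-HIT  vc=[]
7: 0x10 (blk 2, set 0) → L1-HIT  vc=[]
8: 0x16 (blk 2, set 0) → L1-HIT  vc=[]
9: 0x10 (blk 2, set 0) → L1-HIT  vc=[]
10: 0x24 (blk 4, set 0) → MISS  vc=[2]
11: 0x14 (blk 2, set 0) → VC-HIT  vc=[4]
12: 0x14 (blk 2, set 0) → L1-HIT  vc=[4]
13: 0x15 (blk 2, set 0) → L1-HIT  vc=[4]
14: 0x21 (blk 4, set 0) → VC-HIT  vc=[2]
15: 0x10 (blk 2, set 0) → VC-HIT  vc=[4]

VC = [4]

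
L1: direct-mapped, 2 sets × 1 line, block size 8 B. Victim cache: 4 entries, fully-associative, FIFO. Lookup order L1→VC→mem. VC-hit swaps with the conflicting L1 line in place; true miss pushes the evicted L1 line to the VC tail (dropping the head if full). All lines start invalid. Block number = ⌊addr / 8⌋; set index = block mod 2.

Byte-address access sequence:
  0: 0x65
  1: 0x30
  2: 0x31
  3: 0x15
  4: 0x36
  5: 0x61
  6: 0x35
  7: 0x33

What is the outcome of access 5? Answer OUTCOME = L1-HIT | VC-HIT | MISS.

  [0] addr=0x65 blk=12 s=0: MISS | VC []
  [1] addr=0x30 blk=6 s=0: MISS | VC [12]
  [2] addr=0x31 blk=6 s=0: L1-HIT | VC [12]
  [3] addr=0x15 blk=2 s=0: MISS | VC [12, 6]
  [4] addr=0x36 blk=6 s=0: VC-HIT | VC [12, 2]
  [5] addr=0x61 blk=12 s=0: VC-HIT | VC [6, 2]
  [6] addr=0x35 blk=6 s=0: VC-HIT | VC [12, 2]
  [7] addr=0x33 blk=6 s=0: L1-HIT | VC [12, 2]

OUTCOME = VC-HIT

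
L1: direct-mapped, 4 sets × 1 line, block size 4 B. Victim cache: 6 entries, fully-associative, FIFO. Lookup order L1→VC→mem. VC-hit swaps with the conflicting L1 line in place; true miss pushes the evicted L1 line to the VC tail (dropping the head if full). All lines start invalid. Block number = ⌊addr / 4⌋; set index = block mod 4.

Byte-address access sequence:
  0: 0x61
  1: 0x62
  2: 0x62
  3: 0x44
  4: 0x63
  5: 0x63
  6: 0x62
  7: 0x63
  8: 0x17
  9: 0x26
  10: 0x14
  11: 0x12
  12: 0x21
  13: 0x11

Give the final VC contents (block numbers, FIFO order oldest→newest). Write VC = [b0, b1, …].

VC = [17, 9, 24, 8]

  [0] addr=0x61 blk=24 s=0: MISS | VC []
  [1] addr=0x62 blk=24 s=0: L1-HIT | VC []
  [2] addr=0x62 blk=24 s=0: L1-HIT | VC []
  [3] addr=0x44 blk=17 s=1: MISS | VC []
  [4] addr=0x63 blk=24 s=0: L1-HIT | VC []
  [5] addr=0x63 blk=24 s=0: L1-HIT | VC []
  [6] addr=0x62 blk=24 s=0: L1-HIT | VC []
  [7] addr=0x63 blk=24 s=0: L1-HIT | VC []
  [8] addr=0x17 blk=5 s=1: MISS | VC [17]
  [9] addr=0x26 blk=9 s=1: MISS | VC [17, 5]
  [10] addr=0x14 blk=5 s=1: VC-HIT | VC [17, 9]
  [11] addr=0x12 blk=4 s=0: MISS | VC [17, 9, 24]
  [12] addr=0x21 blk=8 s=0: MISS | VC [17, 9, 24, 4]
  [13] addr=0x11 blk=4 s=0: VC-HIT | VC [17, 9, 24, 8]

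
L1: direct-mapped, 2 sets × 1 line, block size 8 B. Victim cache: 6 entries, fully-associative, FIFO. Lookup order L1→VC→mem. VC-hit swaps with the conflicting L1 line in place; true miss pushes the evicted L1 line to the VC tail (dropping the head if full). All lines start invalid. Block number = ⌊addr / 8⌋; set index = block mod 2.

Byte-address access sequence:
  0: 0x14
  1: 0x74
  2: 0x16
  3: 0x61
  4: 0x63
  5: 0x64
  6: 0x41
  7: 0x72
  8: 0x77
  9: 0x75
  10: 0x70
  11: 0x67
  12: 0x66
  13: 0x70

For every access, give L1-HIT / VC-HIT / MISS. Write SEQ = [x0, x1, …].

0: 0x14 (blk 2, set 0) → MISS  vc=[]
1: 0x74 (blk 14, set 0) → MISS  vc=[2]
2: 0x16 (blk 2, set 0) → VC-HIT  vc=[14]
3: 0x61 (blk 12, set 0) → MISS  vc=[14, 2]
4: 0x63 (blk 12, set 0) → L1-HIT  vc=[14, 2]
5: 0x64 (blk 12, set 0) → L1-HIT  vc=[14, 2]
6: 0x41 (blk 8, set 0) → MISS  vc=[14, 2, 12]
7: 0x72 (blk 14, set 0) → VC-HIT  vc=[8, 2, 12]
8: 0x77 (blk 14, set 0) → L1-HIT  vc=[8, 2, 12]
9: 0x75 (blk 14, set 0) → L1-HIT  vc=[8, 2, 12]
10: 0x70 (blk 14, set 0) → L1-HIT  vc=[8, 2, 12]
11: 0x67 (blk 12, set 0) → VC-HIT  vc=[8, 2, 14]
12: 0x66 (blk 12, set 0) → L1-HIT  vc=[8, 2, 14]
13: 0x70 (blk 14, set 0) → VC-HIT  vc=[8, 2, 12]

SEQ = [MISS, MISS, VC-HIT, MISS, L1-HIT, L1-HIT, MISS, VC-HIT, L1-HIT, L1-HIT, L1-HIT, VC-HIT, L1-HIT, VC-HIT]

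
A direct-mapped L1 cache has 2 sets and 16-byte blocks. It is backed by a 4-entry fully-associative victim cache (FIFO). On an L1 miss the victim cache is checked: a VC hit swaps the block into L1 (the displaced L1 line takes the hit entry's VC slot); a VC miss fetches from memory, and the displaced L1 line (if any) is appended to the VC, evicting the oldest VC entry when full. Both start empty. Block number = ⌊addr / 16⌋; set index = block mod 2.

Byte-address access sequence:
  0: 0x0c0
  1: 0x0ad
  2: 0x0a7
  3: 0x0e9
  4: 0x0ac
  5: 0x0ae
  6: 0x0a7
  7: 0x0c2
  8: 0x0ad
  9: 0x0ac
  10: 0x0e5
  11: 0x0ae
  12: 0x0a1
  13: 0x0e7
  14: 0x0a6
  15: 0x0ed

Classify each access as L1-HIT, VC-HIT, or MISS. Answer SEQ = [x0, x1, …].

SEQ = [MISS, MISS, L1-HIT, MISS, VC-HIT, L1-HIT, L1-HIT, VC-HIT, VC-HIT, L1-HIT, VC-HIT, VC-HIT, L1-HIT, VC-HIT, VC-HIT, VC-HIT]

0: 0xc0 (blk 12, set 0) → MISS  vc=[]
1: 0xad (blk 10, set 0) → MISS  vc=[12]
2: 0xa7 (blk 10, set 0) → L1-HIT  vc=[12]
3: 0xe9 (blk 14, set 0) → MISS  vc=[12, 10]
4: 0xac (blk 10, set 0) → VC-HIT  vc=[12, 14]
5: 0xae (blk 10, set 0) → L1-HIT  vc=[12, 14]
6: 0xa7 (blk 10, set 0) → L1-HIT  vc=[12, 14]
7: 0xc2 (blk 12, set 0) → VC-HIT  vc=[10, 14]
8: 0xad (blk 10, set 0) → VC-HIT  vc=[12, 14]
9: 0xac (blk 10, set 0) → L1-HIT  vc=[12, 14]
10: 0xe5 (blk 14, set 0) → VC-HIT  vc=[12, 10]
11: 0xae (blk 10, set 0) → VC-HIT  vc=[12, 14]
12: 0xa1 (blk 10, set 0) → L1-HIT  vc=[12, 14]
13: 0xe7 (blk 14, set 0) → VC-HIT  vc=[12, 10]
14: 0xa6 (blk 10, set 0) → VC-HIT  vc=[12, 14]
15: 0xed (blk 14, set 0) → VC-HIT  vc=[12, 10]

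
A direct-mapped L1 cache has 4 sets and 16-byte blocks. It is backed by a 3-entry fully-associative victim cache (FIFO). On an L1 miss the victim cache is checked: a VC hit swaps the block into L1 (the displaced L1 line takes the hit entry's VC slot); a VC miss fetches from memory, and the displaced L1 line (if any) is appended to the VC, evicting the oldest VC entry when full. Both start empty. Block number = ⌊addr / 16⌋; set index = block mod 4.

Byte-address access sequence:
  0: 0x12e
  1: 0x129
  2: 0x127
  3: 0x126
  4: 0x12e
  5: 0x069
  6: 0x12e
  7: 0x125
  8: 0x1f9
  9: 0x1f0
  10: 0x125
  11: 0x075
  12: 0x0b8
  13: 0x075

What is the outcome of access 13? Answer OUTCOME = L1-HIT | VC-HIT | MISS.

OUTCOME = VC-HIT

  [0] addr=0x12e blk=18 s=2: MISS | VC []
  [1] addr=0x129 blk=18 s=2: L1-HIT | VC []
  [2] addr=0x127 blk=18 s=2: L1-HIT | VC []
  [3] addr=0x126 blk=18 s=2: L1-HIT | VC []
  [4] addr=0x12e blk=18 s=2: L1-HIT | VC []
  [5] addr=0x69 blk=6 s=2: MISS | VC [18]
  [6] addr=0x12e blk=18 s=2: VC-HIT | VC [6]
  [7] addr=0x125 blk=18 s=2: L1-HIT | VC [6]
  [8] addr=0x1f9 blk=31 s=3: MISS | VC [6]
  [9] addr=0x1f0 blk=31 s=3: L1-HIT | VC [6]
  [10] addr=0x125 blk=18 s=2: L1-HIT | VC [6]
  [11] addr=0x75 blk=7 s=3: MISS | VC [6, 31]
  [12] addr=0xb8 blk=11 s=3: MISS | VC [6, 31, 7]
  [13] addr=0x75 blk=7 s=3: VC-HIT | VC [6, 31, 11]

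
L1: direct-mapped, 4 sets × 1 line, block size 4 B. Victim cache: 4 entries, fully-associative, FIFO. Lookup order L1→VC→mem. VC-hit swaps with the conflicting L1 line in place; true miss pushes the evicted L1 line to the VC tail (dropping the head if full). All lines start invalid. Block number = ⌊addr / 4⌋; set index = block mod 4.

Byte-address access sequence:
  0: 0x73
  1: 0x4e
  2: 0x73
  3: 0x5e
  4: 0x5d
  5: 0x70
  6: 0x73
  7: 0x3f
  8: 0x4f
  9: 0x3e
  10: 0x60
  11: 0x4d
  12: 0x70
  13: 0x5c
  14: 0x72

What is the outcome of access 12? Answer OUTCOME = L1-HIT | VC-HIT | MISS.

  [0] addr=0x73 blk=28 s=0: MISS | VC []
  [1] addr=0x4e blk=19 s=3: MISS | VC []
  [2] addr=0x73 blk=28 s=0: L1-HIT | VC []
  [3] addr=0x5e blk=23 s=3: MISS | VC [19]
  [4] addr=0x5d blk=23 s=3: L1-HIT | VC [19]
  [5] addr=0x70 blk=28 s=0: L1-HIT | VC [19]
  [6] addr=0x73 blk=28 s=0: L1-HIT | VC [19]
  [7] addr=0x3f blk=15 s=3: MISS | VC [19, 23]
  [8] addr=0x4f blk=19 s=3: VC-HIT | VC [15, 23]
  [9] addr=0x3e blk=15 s=3: VC-HIT | VC [19, 23]
  [10] addr=0x60 blk=24 s=0: MISS | VC [19, 23, 28]
  [11] addr=0x4d blk=19 s=3: VC-HIT | VC [15, 23, 28]
  [12] addr=0x70 blk=28 s=0: VC-HIT | VC [15, 23, 24]
  [13] addr=0x5c blk=23 s=3: VC-HIT | VC [15, 19, 24]
  [14] addr=0x72 blk=28 s=0: L1-HIT | VC [15, 19, 24]

OUTCOME = VC-HIT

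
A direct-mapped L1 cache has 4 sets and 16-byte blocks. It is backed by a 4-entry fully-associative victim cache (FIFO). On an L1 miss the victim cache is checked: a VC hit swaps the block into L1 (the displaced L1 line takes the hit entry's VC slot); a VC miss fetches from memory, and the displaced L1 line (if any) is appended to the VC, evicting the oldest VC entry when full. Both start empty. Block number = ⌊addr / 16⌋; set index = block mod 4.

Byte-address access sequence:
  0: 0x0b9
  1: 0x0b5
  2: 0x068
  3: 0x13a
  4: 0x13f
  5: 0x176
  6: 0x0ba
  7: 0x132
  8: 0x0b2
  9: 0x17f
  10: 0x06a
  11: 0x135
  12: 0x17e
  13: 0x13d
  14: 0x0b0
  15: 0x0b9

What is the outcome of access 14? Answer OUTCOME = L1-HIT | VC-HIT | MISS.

#0 0xb9→b11/s3 MISS; vc=[]
#1 0xb5→b11/s3 L1-HIT; vc=[]
#2 0x68→b6/s2 MISS; vc=[]
#3 0x13a→b19/s3 MISS; vc=[11]
#4 0x13f→b19/s3 L1-HIT; vc=[11]
#5 0x176→b23/s3 MISS; vc=[11,19]
#6 0xba→b11/s3 VC-HIT; vc=[23,19]
#7 0x132→b19/s3 VC-HIT; vc=[23,11]
#8 0xb2→b11/s3 VC-HIT; vc=[23,19]
#9 0x17f→b23/s3 VC-HIT; vc=[11,19]
#10 0x6a→b6/s2 L1-HIT; vc=[11,19]
#11 0x135→b19/s3 VC-HIT; vc=[11,23]
#12 0x17e→b23/s3 VC-HIT; vc=[11,19]
#13 0x13d→b19/s3 VC-HIT; vc=[11,23]
#14 0xb0→b11/s3 VC-HIT; vc=[19,23]
#15 0xb9→b11/s3 L1-HIT; vc=[19,23]

OUTCOME = VC-HIT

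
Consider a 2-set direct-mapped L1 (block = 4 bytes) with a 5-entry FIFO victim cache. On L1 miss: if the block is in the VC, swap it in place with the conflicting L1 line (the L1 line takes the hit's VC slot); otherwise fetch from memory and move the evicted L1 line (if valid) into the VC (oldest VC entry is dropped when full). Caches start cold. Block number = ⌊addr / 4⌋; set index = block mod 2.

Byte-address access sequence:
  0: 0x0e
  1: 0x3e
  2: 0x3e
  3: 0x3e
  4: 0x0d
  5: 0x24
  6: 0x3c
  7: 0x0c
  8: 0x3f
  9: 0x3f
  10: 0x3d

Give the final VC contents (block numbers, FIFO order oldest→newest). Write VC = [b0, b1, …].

VC = [9, 3]

  [0] addr=0xe blk=3 s=1: MISS | VC []
  [1] addr=0x3e blk=15 s=1: MISS | VC [3]
  [2] addr=0x3e blk=15 s=1: L1-HIT | VC [3]
  [3] addr=0x3e blk=15 s=1: L1-HIT | VC [3]
  [4] addr=0xd blk=3 s=1: VC-HIT | VC [15]
  [5] addr=0x24 blk=9 s=1: MISS | VC [15, 3]
  [6] addr=0x3c blk=15 s=1: VC-HIT | VC [9, 3]
  [7] addr=0xc blk=3 s=1: VC-HIT | VC [9, 15]
  [8] addr=0x3f blk=15 s=1: VC-HIT | VC [9, 3]
  [9] addr=0x3f blk=15 s=1: L1-HIT | VC [9, 3]
  [10] addr=0x3d blk=15 s=1: L1-HIT | VC [9, 3]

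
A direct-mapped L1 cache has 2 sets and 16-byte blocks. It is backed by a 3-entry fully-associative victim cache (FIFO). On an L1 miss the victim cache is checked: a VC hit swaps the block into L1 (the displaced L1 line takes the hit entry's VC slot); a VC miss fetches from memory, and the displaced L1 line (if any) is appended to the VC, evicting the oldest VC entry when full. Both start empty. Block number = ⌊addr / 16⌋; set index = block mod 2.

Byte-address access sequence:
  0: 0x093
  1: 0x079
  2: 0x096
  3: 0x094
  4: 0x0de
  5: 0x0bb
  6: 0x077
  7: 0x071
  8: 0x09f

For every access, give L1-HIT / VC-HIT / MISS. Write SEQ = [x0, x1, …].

#0 0x93→b9/s1 MISS; vc=[]
#1 0x79→b7/s1 MISS; vc=[9]
#2 0x96→b9/s1 VC-HIT; vc=[7]
#3 0x94→b9/s1 L1-HIT; vc=[7]
#4 0xde→b13/s1 MISS; vc=[7,9]
#5 0xbb→b11/s1 MISS; vc=[7,9,13]
#6 0x77→b7/s1 VC-HIT; vc=[11,9,13]
#7 0x71→b7/s1 L1-HIT; vc=[11,9,13]
#8 0x9f→b9/s1 VC-HIT; vc=[11,7,13]

SEQ = [MISS, MISS, VC-HIT, L1-HIT, MISS, MISS, VC-HIT, L1-HIT, VC-HIT]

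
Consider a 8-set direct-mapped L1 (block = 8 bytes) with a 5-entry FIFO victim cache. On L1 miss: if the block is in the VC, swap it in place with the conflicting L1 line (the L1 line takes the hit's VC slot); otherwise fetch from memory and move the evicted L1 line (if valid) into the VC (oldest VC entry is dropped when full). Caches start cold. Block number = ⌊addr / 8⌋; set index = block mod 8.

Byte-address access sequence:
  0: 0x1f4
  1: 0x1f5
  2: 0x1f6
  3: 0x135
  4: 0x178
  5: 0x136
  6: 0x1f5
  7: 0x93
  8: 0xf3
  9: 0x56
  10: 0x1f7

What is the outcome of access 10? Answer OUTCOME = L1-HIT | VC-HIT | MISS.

OUTCOME = VC-HIT

  [0] addr=0x1f4 blk=62 s=6: MISS | VC []
  [1] addr=0x1f5 blk=62 s=6: L1-HIT | VC []
  [2] addr=0x1f6 blk=62 s=6: L1-HIT | VC []
  [3] addr=0x135 blk=38 s=6: MISS | VC [62]
  [4] addr=0x178 blk=47 s=7: MISS | VC [62]
  [5] addr=0x136 blk=38 s=6: L1-HIT | VC [62]
  [6] addr=0x1f5 blk=62 s=6: VC-HIT | VC [38]
  [7] addr=0x93 blk=18 s=2: MISS | VC [38]
  [8] addr=0xf3 blk=30 s=6: MISS | VC [38, 62]
  [9] addr=0x56 blk=10 s=2: MISS | VC [38, 62, 18]
  [10] addr=0x1f7 blk=62 s=6: VC-HIT | VC [38, 30, 18]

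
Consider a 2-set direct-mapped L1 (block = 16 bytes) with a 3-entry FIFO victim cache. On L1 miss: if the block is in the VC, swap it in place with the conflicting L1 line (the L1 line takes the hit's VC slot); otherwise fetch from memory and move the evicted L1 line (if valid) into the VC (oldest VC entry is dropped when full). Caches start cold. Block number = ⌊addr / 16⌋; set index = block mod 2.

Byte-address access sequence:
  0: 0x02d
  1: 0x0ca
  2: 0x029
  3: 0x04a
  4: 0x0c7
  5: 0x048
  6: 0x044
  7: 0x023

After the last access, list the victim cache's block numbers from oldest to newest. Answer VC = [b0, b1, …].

0: 0x2d (blk 2, set 0) → MISS  vc=[]
1: 0xca (blk 12, set 0) → MISS  vc=[2]
2: 0x29 (blk 2, set 0) → VC-HIT  vc=[12]
3: 0x4a (blk 4, set 0) → MISS  vc=[12, 2]
4: 0xc7 (blk 12, set 0) → VC-HIT  vc=[4, 2]
5: 0x48 (blk 4, set 0) → VC-HIT  vc=[12, 2]
6: 0x44 (blk 4, set 0) → L1-HIT  vc=[12, 2]
7: 0x23 (blk 2, set 0) → VC-HIT  vc=[12, 4]

VC = [12, 4]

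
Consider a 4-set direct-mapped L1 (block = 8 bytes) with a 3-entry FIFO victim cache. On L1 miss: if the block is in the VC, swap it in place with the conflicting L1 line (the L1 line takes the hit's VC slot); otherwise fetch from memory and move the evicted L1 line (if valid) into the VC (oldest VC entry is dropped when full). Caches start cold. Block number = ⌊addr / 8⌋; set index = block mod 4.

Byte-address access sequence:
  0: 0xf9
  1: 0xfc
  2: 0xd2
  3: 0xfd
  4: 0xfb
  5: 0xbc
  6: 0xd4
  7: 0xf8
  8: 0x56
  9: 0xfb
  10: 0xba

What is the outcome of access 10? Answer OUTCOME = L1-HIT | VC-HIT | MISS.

OUTCOME = VC-HIT

0: 0xf9 (blk 31, set 3) → MISS  vc=[]
1: 0xfc (blk 31, set 3) → L1-HIT  vc=[]
2: 0xd2 (blk 26, set 2) → MISS  vc=[]
3: 0xfd (blk 31, set 3) → L1-HIT  vc=[]
4: 0xfb (blk 31, set 3) → L1-HIT  vc=[]
5: 0xbc (blk 23, set 3) → MISS  vc=[31]
6: 0xd4 (blk 26, set 2) → L1-HIT  vc=[31]
7: 0xf8 (blk 31, set 3) → VC-HIT  vc=[23]
8: 0x56 (blk 10, set 2) → MISS  vc=[23, 26]
9: 0xfb (blk 31, set 3) → L1-HIT  vc=[23, 26]
10: 0xba (blk 23, set 3) → VC-HIT  vc=[31, 26]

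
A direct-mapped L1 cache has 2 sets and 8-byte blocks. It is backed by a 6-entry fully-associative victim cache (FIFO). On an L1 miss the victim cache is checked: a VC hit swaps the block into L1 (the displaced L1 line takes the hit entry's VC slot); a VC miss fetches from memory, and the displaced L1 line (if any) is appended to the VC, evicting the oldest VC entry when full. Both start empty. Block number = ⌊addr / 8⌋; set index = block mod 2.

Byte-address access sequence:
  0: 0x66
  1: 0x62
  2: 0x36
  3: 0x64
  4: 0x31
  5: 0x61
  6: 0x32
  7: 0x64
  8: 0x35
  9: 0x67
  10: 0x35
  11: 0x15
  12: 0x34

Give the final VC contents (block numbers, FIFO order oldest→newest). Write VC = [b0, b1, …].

0: 0x66 (blk 12, set 0) → MISS  vc=[]
1: 0x62 (blk 12, set 0) → L1-HIT  vc=[]
2: 0x36 (blk 6, set 0) → MISS  vc=[12]
3: 0x64 (blk 12, set 0) → VC-HIT  vc=[6]
4: 0x31 (blk 6, set 0) → VC-HIT  vc=[12]
5: 0x61 (blk 12, set 0) → VC-HIT  vc=[6]
6: 0x32 (blk 6, set 0) → VC-HIT  vc=[12]
7: 0x64 (blk 12, set 0) → VC-HIT  vc=[6]
8: 0x35 (blk 6, set 0) → VC-HIT  vc=[12]
9: 0x67 (blk 12, set 0) → VC-HIT  vc=[6]
10: 0x35 (blk 6, set 0) → VC-HIT  vc=[12]
11: 0x15 (blk 2, set 0) → MISS  vc=[12, 6]
12: 0x34 (blk 6, set 0) → VC-HIT  vc=[12, 2]

VC = [12, 2]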